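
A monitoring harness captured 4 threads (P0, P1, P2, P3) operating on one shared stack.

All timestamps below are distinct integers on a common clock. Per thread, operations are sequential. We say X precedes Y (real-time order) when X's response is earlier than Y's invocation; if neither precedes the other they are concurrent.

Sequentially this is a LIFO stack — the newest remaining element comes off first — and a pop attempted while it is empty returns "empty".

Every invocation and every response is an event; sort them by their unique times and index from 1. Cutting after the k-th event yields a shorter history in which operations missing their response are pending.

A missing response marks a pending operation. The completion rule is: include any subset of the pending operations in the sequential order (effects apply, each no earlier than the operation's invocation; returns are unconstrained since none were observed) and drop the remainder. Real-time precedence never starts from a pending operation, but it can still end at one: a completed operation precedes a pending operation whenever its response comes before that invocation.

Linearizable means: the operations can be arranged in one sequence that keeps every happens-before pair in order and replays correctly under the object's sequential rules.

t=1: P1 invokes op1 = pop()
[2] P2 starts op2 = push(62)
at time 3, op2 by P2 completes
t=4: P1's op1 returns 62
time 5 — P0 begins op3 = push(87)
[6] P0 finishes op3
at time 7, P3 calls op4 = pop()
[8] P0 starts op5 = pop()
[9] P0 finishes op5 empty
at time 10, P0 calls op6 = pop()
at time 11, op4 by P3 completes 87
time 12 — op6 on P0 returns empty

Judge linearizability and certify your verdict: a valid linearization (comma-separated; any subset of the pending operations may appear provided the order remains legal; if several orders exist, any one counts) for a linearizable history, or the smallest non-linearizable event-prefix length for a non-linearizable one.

after step 1 (op2 push(62)): stack <62>
after step 2 (op1 pop() → 62): stack <>
after step 3 (op3 push(87)): stack <87>
after step 4 (op4 pop() → 87): stack <>
after step 5 (op5 pop() → empty): stack <>
after step 6 (op6 pop() → empty): stack <>

linearizable — witness: op2, op1, op3, op4, op5, op6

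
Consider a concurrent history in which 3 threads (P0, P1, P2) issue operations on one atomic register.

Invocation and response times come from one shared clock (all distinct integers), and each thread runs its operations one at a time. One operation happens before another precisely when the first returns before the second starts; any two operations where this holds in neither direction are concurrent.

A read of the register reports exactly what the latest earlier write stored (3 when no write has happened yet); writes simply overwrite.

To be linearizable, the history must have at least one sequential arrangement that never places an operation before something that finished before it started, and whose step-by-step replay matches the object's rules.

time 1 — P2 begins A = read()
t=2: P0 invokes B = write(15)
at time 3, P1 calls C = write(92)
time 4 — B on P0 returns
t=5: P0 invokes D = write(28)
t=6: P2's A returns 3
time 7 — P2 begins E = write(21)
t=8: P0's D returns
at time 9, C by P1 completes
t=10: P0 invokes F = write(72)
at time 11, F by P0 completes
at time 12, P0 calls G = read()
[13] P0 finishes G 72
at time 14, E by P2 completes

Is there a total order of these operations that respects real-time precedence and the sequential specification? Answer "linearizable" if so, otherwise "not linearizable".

linearizable

a witness: A, B, C, D, E, F, G
after step 1 (A read() → 3): value 3
after step 2 (B write(15)): value 15
after step 3 (C write(92)): value 92
after step 4 (D write(28)): value 28
after step 5 (E write(21)): value 21
after step 6 (F write(72)): value 72
after step 7 (G read() → 72): value 72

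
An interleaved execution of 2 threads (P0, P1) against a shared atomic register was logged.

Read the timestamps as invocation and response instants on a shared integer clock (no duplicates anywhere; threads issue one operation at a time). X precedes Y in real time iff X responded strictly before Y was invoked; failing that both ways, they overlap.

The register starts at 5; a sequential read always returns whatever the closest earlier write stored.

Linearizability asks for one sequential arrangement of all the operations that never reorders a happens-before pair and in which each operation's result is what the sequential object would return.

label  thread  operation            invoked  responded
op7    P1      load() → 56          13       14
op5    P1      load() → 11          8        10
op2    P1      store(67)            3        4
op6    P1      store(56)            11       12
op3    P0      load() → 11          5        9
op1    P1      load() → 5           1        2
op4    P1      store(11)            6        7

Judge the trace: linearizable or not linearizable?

linearizable

witness order: op1, op2, op4, op3, op5, op6, op7
step 1: op1 load() → 5 — value 5
step 2: op2 store(67) — value 67
step 3: op4 store(11) — value 11
step 4: op3 load() → 11 — value 11
step 5: op5 load() → 11 — value 11
step 6: op6 store(56) — value 56
step 7: op7 load() → 56 — value 56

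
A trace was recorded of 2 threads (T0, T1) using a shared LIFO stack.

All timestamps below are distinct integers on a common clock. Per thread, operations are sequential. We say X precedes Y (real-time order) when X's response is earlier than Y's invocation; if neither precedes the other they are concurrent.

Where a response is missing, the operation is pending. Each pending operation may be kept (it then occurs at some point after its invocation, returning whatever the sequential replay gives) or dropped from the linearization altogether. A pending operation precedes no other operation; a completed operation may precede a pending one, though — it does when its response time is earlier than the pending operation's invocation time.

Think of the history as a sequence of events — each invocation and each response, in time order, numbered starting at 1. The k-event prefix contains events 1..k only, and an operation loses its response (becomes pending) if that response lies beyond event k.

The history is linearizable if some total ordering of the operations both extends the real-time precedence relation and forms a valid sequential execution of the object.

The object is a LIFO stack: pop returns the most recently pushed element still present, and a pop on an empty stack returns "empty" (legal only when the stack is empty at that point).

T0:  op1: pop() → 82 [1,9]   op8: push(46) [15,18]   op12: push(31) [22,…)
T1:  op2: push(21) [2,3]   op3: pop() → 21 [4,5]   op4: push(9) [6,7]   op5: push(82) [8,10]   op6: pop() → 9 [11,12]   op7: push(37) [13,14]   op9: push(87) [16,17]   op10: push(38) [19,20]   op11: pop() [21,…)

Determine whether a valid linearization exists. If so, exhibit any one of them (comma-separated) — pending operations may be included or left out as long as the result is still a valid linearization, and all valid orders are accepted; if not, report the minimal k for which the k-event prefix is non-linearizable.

linearizable — witness: op2, op3, op4, op5, op1, op6, op7, op8, op9, op10

1. op2 push(21), leaving stack <21>
2. op3 pop() → 21, leaving stack <>
3. op4 push(9), leaving stack <9>
4. op5 push(82), leaving stack <9,82>
5. op1 pop() → 82, leaving stack <9>
6. op6 pop() → 9, leaving stack <>
7. op7 push(37), leaving stack <37>
8. op8 push(46), leaving stack <37,46>
9. op9 push(87), leaving stack <37,46,87>
10. op10 push(38), leaving stack <37,46,87,38>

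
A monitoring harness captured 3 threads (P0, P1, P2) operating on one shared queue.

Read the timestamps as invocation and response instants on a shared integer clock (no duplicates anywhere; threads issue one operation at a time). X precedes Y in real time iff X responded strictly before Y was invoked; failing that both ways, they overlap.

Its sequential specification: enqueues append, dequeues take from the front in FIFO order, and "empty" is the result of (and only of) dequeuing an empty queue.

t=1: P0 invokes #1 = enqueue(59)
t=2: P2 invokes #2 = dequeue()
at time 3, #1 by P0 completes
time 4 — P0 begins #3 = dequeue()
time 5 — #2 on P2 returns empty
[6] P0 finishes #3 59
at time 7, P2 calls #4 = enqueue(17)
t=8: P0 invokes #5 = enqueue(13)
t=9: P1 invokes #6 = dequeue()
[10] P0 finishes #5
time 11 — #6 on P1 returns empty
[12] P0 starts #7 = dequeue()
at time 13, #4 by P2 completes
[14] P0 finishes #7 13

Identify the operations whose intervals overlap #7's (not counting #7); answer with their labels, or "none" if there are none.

#4

concurrent with #7 ([12,14]): every op whose interval crosses 12..14
#1 [1,3]: before
#2 [2,5]: before
#3 [4,6]: before
#4 [7,13]: concurrent
#5 [8,10]: before
#6 [9,11]: before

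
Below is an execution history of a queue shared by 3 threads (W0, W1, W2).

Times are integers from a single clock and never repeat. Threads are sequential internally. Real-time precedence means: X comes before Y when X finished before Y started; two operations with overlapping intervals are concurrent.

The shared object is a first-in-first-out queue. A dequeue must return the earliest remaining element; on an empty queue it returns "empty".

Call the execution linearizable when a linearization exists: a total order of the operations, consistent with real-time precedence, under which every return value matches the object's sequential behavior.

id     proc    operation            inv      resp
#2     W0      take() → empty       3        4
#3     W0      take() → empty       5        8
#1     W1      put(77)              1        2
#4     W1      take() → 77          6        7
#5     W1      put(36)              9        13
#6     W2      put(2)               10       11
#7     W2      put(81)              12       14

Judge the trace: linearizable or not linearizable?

not linearizable

prefix check: 1..3 passes, 1..4 fails once #2's time-4 response joins
one real-time candidate order over the 2 completed operations — the queue replay rejects it
sample order #1, #2 stalls at step 2 — #2 take() → empty has no legal effect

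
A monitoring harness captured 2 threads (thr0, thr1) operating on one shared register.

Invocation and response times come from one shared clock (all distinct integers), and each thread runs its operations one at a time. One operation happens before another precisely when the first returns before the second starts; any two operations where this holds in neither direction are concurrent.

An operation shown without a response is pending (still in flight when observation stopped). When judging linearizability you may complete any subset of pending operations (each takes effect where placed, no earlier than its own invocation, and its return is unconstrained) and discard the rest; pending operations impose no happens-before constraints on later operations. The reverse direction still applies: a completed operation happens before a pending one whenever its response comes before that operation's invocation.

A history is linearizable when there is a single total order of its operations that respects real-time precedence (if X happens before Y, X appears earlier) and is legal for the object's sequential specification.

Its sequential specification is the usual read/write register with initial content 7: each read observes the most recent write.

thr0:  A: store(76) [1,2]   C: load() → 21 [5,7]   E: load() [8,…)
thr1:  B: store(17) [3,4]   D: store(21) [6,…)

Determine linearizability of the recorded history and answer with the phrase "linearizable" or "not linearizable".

one valid linearization: A, B, D, C
1. A store(76), leaving value 76
2. B store(17), leaving value 17
3. D store(21) (pending, included), leaving value 21
4. C load() → 21, leaving value 21

linearizable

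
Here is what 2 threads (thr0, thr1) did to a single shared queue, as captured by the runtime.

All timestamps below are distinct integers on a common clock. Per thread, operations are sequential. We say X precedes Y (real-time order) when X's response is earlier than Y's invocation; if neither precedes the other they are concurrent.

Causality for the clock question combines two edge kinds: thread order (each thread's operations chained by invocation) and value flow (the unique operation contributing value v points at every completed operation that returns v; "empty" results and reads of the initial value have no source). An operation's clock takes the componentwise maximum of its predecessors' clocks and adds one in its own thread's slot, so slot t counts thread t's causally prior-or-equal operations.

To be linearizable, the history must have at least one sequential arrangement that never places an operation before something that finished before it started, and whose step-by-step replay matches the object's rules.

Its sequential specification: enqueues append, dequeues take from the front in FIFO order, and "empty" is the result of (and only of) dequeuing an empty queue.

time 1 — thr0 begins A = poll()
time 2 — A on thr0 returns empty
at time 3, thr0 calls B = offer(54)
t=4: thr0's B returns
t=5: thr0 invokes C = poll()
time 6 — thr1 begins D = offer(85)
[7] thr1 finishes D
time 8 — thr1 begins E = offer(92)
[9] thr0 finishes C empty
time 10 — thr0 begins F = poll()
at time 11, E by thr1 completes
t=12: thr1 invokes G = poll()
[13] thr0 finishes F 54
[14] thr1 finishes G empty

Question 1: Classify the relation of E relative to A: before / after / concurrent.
after

E spans [8,11], A spans [1,2]
resp(A)=2 < inv(E)=8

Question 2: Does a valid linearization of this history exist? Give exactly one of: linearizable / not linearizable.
not linearizable

already the first 9 events (up to C's response at time 9) admit no linearization; the first 8 still do
every one of the 2 real-time-consistent orders over 4 completed queue ops fails the sequential spec
include/drop combinations of the 1 pending operation (E) were all tried; none helps
sample order A, B, C, D (pending dropped) stalls at step 3 — C poll() → empty has no legal effect
sample order A, B, D, C (pending dropped) stalls at step 4 — C poll() → empty has no legal effect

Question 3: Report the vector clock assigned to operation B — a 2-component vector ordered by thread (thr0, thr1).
(2, 0)

D, invoked 6, has no incoming edges; only thr1's bump applies → (0, 1)
A, invoked 1, has no incoming edges; only thr0's bump applies → (1, 0)
invoked at 8, E merges VC(D)=(0, 1) and bumps thr1's slot → (0, 2)
invoked at 3, B merges VC(A)=(1, 0) and bumps thr0's slot → (2, 0)
invoked at 12, G merges VC(E)=(0, 2) and bumps thr1's slot → (0, 3)
invoked at 5, C merges VC(B)=(2, 0) and bumps thr0's slot → (3, 0)
invoked at 10, F merges VC(B)=(2, 0), VC(C)=(3, 0) and bumps thr0's slot → (4, 0)
target: VC(B) = (2, 0)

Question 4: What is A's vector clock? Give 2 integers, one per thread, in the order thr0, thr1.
(1, 0)

no predecessors for D (invoked 6): thr1 increments from zero → (0, 1)
no predecessors for A (invoked 1): thr0 increments from zero → (1, 0)
VC(E, invoked at 8): max of VC(D)=(0, 1), then +1 on thread thr1 → (0, 2)
VC(B, invoked at 3): max of VC(A)=(1, 0), then +1 on thread thr0 → (2, 0)
VC(G, invoked at 12): max of VC(E)=(0, 2), then +1 on thread thr1 → (0, 3)
VC(C, invoked at 5): max of VC(B)=(2, 0), then +1 on thread thr0 → (3, 0)
VC(F, invoked at 10): max of VC(B)=(2, 0), VC(C)=(3, 0), then +1 on thread thr0 → (4, 0)
target: VC(A) = (1, 0)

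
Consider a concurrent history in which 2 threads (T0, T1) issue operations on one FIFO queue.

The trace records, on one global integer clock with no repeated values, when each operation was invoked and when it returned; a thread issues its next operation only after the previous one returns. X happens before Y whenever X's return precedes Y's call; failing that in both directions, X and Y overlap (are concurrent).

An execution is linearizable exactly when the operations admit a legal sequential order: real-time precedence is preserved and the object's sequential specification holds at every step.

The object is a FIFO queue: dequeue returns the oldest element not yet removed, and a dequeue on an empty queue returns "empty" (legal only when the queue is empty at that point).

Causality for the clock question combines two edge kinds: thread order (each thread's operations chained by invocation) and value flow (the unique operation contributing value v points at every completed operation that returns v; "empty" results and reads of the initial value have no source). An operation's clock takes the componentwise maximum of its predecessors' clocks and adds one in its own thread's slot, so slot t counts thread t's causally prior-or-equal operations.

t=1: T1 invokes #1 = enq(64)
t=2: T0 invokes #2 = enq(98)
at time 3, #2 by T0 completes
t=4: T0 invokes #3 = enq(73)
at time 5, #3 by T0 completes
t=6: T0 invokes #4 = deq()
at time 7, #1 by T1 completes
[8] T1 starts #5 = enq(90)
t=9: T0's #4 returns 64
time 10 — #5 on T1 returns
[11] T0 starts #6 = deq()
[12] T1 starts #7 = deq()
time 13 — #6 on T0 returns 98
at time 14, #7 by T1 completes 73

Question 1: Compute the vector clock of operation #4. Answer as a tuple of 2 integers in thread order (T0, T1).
Answer: (3, 1)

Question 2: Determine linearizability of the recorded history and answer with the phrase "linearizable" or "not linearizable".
one valid linearization: #1, #2, #3, #4, #5, #6, #7
1. #1 enq(64), leaving queue <64>
2. #2 enq(98), leaving queue <64,98>
3. #3 enq(73), leaving queue <64,98,73>
4. #4 deq() → 64, leaving queue <98,73>
5. #5 enq(90), leaving queue <98,73,90>
6. #6 deq() → 98, leaving queue <73,90>
7. #7 deq() → 73, leaving queue <90>

linearizable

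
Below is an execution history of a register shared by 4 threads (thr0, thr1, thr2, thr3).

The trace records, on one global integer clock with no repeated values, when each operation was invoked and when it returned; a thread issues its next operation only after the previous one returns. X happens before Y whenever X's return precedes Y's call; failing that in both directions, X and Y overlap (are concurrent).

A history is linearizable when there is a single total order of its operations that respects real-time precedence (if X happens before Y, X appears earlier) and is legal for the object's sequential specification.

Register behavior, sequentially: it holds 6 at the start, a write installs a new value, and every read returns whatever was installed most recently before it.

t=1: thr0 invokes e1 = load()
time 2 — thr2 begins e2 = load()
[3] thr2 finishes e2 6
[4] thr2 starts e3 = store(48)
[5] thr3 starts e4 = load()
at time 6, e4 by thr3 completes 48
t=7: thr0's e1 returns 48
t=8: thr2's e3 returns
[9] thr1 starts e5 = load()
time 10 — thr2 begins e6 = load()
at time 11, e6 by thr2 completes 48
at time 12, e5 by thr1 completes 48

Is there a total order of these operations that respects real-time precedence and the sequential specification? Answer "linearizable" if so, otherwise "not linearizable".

linearizable

a witness: e2, e3, e1, e4, e5, e6
step 1: e2 load() → 6 — value 6
step 2: e3 store(48) — value 48
step 3: e1 load() → 48 — value 48
step 4: e4 load() → 48 — value 48
step 5: e5 load() → 48 — value 48
step 6: e6 load() → 48 — value 48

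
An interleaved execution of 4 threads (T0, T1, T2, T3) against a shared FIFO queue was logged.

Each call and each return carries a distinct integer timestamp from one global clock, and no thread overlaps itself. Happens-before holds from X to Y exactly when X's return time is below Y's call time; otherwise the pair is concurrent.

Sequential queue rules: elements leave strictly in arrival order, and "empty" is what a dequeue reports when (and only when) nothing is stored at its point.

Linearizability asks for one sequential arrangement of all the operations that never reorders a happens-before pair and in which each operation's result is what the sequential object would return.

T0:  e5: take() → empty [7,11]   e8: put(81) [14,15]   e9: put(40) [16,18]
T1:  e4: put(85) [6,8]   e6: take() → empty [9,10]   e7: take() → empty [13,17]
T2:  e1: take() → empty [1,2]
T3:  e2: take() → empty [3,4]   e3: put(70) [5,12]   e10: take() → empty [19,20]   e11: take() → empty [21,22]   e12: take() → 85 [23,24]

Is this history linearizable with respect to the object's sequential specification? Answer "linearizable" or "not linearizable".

the violation lands at event 11, e5's response at time 11: events 1..10 linearize, events 1..11 do not
all 3 real-time-respecting orders fail — 5 completed FIFO queue operations, no legal replay
completion choices over the 1 pending operation (e3) were checked; none helps
sample order e1, e2, e4, e5, e6 (pending dropped) stalls at step 4 — e5 take() → empty has no legal effect
sample order e1, e2, e4, e6, e5 (pending dropped) stalls at step 4 — e6 take() → empty has no legal effect

not linearizable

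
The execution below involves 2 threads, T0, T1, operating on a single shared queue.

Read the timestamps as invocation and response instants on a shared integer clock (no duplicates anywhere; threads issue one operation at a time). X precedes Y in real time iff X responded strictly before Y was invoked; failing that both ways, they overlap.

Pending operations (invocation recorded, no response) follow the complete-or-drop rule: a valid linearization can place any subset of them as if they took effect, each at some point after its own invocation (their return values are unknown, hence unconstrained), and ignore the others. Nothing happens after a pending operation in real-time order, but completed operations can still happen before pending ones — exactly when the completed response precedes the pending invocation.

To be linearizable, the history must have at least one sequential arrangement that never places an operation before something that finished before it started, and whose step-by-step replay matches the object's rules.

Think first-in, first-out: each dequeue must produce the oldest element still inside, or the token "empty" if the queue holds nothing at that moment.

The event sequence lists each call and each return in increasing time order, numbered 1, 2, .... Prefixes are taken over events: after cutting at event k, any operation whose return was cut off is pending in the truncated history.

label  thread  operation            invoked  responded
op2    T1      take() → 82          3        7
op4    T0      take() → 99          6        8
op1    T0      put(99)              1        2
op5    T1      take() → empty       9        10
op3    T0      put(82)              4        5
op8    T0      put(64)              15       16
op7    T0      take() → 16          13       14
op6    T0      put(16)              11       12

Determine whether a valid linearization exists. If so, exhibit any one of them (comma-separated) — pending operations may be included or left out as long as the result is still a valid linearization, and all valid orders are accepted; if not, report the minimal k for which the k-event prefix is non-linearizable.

linearizable — witness: op1, op3, op4, op2, op5, op6, op7, op8

1. op1 put(99), leaving queue <99>
2. op3 put(82), leaving queue <99,82>
3. op4 take() → 99, leaving queue <82>
4. op2 take() → 82, leaving queue <>
5. op5 take() → empty, leaving queue <>
6. op6 put(16), leaving queue <16>
7. op7 take() → 16, leaving queue <>
8. op8 put(64), leaving queue <64>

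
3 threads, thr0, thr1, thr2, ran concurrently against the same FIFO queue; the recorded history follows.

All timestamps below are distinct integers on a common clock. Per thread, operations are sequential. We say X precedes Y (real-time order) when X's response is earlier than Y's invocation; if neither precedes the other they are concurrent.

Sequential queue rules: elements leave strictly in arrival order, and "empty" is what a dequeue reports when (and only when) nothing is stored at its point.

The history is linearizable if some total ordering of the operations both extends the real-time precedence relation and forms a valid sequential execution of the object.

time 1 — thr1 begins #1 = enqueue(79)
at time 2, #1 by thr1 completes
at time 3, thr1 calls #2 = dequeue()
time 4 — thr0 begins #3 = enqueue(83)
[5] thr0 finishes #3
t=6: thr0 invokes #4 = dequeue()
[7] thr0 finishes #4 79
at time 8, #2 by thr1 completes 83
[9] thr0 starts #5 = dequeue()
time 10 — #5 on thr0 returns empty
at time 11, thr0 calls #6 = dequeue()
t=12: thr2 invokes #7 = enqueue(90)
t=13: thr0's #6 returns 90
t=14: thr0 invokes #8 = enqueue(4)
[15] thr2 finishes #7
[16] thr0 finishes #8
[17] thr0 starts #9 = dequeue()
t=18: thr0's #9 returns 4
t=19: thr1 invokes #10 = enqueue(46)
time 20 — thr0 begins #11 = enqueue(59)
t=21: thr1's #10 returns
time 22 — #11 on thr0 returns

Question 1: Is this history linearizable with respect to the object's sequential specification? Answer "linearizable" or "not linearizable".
linearizable

a witness: #1, #3, #4, #2, #5, #7, #6, #8, #9, #10, #11
1. #1 enqueue(79), leaving queue <79>
2. #3 enqueue(83), leaving queue <79,83>
3. #4 dequeue() → 79, leaving queue <83>
4. #2 dequeue() → 83, leaving queue <>
5. #5 dequeue() → empty, leaving queue <>
6. #7 enqueue(90), leaving queue <90>
7. #6 dequeue() → 90, leaving queue <>
8. #8 enqueue(4), leaving queue <4>
9. #9 dequeue() → 4, leaving queue <>
10. #10 enqueue(46), leaving queue <46>
11. #11 enqueue(59), leaving queue <46,59>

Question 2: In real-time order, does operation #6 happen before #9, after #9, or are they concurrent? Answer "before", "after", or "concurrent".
Answer: before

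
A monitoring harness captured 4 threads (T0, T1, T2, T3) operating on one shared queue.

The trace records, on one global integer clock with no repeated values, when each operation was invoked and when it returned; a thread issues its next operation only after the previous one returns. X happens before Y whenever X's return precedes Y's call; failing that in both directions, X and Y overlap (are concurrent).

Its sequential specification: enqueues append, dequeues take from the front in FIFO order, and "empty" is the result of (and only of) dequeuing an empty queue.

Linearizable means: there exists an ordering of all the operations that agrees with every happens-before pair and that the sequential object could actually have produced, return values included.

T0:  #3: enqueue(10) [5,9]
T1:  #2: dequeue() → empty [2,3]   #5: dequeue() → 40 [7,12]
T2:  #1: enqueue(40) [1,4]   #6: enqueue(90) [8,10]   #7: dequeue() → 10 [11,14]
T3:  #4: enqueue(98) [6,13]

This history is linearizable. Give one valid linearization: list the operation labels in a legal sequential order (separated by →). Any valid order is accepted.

#2 → #1 → #3 → #4 → #5 → #6 → #7

step 1: #2 dequeue() → empty — queue <>
step 2: #1 enqueue(40) — queue <40>
step 3: #3 enqueue(10) — queue <40,10>
step 4: #4 enqueue(98) — queue <40,10,98>
step 5: #5 dequeue() → 40 — queue <10,98>
step 6: #6 enqueue(90) — queue <10,98,90>
step 7: #7 dequeue() → 10 — queue <98,90>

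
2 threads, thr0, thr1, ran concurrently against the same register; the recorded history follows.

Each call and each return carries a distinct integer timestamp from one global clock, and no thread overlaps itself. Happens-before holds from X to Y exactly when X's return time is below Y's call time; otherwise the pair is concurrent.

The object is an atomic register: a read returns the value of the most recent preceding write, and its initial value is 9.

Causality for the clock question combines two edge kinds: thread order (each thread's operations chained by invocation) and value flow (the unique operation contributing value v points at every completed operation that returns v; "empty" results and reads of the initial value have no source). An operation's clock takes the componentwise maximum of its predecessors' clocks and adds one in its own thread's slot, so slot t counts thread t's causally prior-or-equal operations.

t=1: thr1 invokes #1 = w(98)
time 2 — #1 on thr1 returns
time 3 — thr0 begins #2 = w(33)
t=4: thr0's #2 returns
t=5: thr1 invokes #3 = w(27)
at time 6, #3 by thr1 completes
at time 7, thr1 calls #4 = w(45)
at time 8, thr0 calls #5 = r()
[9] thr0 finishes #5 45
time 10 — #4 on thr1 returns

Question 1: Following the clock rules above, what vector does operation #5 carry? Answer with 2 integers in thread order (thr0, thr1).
VC(#1, invoked at 1): no causal predecessors; +1 on thr1 → (0, 1)
VC(#2, invoked at 3): no causal predecessors; +1 on thr0 → (1, 0)
invoked at 5, #3 merges VC(#1)=(0, 1) and bumps thr1's slot → (0, 2)
invoked at 7, #4 merges VC(#3)=(0, 2) and bumps thr1's slot → (0, 3)
invoked at 8, #5 merges VC(#2)=(1, 0), VC(#4)=(0, 3) and bumps thr0's slot → (2, 3)
target: VC(#5) = (2, 3)

(2, 3)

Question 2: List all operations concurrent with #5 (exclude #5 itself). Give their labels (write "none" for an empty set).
overlap test against #5 [8,9]: concurrent iff the interval meets 8..9
#1 [1,2]: before
#2 [3,4]: before
#3 [5,6]: before
#4 [7,10]: concurrent

#4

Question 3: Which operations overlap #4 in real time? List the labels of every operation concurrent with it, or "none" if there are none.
#4 spans [7,10]; an op avoiding the whole window 7..10 is ordered, any other is concurrent
#1 [1,2]: before
#2 [3,4]: before
#3 [5,6]: before
#5 [8,9]: concurrent

#5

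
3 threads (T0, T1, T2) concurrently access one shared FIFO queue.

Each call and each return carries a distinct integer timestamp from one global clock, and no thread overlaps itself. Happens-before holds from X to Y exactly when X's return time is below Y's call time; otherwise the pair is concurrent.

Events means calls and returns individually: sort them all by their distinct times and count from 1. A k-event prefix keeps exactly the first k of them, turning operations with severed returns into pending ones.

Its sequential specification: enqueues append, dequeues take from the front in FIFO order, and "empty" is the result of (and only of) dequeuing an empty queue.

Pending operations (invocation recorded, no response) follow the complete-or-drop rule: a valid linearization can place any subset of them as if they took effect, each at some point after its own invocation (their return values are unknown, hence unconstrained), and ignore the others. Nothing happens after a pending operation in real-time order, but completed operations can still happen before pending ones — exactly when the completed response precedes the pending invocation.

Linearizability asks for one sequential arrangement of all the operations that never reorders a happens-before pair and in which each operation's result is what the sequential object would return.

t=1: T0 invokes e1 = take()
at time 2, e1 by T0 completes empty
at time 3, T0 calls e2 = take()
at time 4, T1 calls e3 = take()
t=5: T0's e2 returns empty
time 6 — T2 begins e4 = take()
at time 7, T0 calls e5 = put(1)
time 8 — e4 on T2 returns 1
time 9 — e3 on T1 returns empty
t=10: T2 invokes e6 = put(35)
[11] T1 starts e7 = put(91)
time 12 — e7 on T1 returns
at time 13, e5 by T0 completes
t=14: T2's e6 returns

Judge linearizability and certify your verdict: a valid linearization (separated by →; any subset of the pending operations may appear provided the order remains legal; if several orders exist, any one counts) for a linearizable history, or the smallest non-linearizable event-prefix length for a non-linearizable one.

1. e1 take() → empty, leaving queue <>
2. e2 take() → empty, leaving queue <>
3. e3 take() → empty, leaving queue <>
4. e5 put(1), leaving queue <1>
5. e4 take() → 1, leaving queue <>
6. e6 put(35), leaving queue <35>
7. e7 put(91), leaving queue <35,91>

linearizable — witness: e1 → e2 → e3 → e5 → e4 → e6 → e7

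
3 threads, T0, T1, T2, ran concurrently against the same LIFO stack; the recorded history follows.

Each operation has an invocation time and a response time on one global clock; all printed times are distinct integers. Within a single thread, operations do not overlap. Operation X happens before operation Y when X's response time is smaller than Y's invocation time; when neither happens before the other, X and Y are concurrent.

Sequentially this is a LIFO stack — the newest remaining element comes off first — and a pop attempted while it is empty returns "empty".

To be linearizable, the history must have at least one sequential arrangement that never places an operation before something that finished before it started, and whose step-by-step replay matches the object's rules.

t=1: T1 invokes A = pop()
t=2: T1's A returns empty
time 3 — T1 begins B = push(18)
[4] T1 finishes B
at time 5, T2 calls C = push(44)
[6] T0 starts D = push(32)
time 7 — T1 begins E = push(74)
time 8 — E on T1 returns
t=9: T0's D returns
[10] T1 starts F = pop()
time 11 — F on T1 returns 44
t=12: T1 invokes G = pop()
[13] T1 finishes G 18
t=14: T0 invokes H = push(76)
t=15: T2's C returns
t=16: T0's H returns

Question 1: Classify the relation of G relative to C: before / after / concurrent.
concurrent

G spans [12,13], C spans [5,15]
the intervals overlap in both directions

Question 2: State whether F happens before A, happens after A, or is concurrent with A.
after

F spans [10,11], A spans [1,2]
resp(A)=2 < inv(F)=10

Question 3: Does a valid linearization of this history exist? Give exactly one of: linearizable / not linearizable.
not linearizable

events 1..12 are fine; event 13 — the response of G at time 13 — makes the prefix non-linearizable
every one of the 2 real-time-consistent orders over 6 completed LIFO stack ops fails the sequential spec
including or dropping the 1 pending operation (C) in any combination fails
for example A, B, D, E, F, G (pending dropped) fails at step 5: F pop() → 44 is not legal there
for example A, B, E, D, F, G (pending dropped) fails at step 5: F pop() → 44 is not legal there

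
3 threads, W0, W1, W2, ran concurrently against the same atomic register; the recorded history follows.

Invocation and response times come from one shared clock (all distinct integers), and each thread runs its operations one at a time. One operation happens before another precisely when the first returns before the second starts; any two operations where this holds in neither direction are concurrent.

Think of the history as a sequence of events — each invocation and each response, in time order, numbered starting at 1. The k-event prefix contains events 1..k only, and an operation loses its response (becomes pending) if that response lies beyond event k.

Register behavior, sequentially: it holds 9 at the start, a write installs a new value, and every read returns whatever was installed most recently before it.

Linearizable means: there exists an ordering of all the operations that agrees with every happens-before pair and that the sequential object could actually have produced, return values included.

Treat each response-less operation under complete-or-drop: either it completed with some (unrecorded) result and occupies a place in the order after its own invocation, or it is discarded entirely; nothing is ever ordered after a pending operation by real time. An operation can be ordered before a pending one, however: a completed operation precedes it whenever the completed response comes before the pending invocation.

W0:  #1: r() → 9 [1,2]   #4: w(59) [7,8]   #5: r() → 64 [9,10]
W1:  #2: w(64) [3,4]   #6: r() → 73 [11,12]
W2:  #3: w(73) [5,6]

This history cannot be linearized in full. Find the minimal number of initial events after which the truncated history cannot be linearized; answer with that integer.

events 1..9 are linearizable; a witness order is #1, #2, #3, #4:
step 1: #1 r() → 9 — value 9
step 2: #2 w(64) — value 64
step 3: #3 w(73) — value 73
step 4: #4 w(59) — value 59
once event 10 joins (#5's response, time 10), exhaustive search finds no witness
sample order #1, #2, #3, #4, #5 stalls at step 5 — #5 r() → 64 has no legal effect

10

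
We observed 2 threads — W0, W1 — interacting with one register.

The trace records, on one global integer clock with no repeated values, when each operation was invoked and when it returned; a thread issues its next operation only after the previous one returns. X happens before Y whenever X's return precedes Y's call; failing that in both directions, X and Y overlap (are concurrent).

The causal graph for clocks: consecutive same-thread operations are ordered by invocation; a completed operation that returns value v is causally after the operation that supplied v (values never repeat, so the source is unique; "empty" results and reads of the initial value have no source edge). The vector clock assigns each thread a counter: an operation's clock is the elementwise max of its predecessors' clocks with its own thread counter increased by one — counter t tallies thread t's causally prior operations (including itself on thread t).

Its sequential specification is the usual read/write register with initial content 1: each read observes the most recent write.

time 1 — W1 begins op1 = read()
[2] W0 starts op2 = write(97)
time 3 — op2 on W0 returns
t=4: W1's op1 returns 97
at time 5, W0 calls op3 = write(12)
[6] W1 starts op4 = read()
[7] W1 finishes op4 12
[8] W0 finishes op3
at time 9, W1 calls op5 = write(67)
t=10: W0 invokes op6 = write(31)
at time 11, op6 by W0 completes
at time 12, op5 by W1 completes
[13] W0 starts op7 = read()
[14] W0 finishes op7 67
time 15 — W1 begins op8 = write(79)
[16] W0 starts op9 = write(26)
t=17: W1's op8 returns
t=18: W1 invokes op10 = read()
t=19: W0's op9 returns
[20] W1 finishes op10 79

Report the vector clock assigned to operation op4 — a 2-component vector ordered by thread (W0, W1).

invoked at 2, op2 has no predecessors; its own W0 bump gives (1, 0)
from VC(op2)=(1, 0), op1 (invoked 1) maxes components and bumps W1 → (1, 1)
from VC(op2)=(1, 0), op3 (invoked 5) maxes components and bumps W0 → (2, 0)
from VC(op3)=(2, 0), op6 (invoked 10) maxes components and bumps W0 → (3, 0)
from VC(op1)=(1, 1), VC(op3)=(2, 0), op4 (invoked 6) maxes components and bumps W1 → (2, 2)
from VC(op4)=(2, 2), op5 (invoked 9) maxes components and bumps W1 → (2, 3)
from VC(op5)=(2, 3), op8 (invoked 15) maxes components and bumps W1 → (2, 4)
from VC(op8)=(2, 4), op10 (invoked 18) maxes components and bumps W1 → (2, 5)
from VC(op5)=(2, 3), VC(op6)=(3, 0), op7 (invoked 13) maxes components and bumps W0 → (4, 3)
from VC(op7)=(4, 3), op9 (invoked 16) maxes components and bumps W0 → (5, 3)
target: VC(op4) = (2, 2)

(2, 2)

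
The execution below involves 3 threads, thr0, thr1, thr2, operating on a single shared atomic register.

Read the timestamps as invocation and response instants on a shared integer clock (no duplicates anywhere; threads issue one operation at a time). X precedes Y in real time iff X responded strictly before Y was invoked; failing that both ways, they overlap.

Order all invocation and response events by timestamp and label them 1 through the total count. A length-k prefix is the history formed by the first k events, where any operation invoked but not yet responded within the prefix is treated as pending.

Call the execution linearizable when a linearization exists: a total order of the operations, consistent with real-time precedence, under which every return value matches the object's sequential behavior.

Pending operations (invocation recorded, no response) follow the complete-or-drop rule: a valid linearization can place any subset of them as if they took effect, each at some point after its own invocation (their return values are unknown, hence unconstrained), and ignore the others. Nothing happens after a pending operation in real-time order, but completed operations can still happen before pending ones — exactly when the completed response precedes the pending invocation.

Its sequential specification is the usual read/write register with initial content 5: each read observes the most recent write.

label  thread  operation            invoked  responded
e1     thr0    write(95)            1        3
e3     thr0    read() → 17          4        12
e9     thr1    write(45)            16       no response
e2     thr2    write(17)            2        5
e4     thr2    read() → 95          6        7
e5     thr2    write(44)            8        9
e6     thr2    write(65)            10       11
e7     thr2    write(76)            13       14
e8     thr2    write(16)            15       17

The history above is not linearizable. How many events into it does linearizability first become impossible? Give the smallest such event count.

12

events 1..11 are linearizable, e.g. via e2, e1, e3, e4, e5, e6:
after step 1 (e2 write(17)): value 17
after step 2 (e1 write(95)): value 95
after step 3 (e3 read() (pending, included)): value 95
after step 4 (e4 read() → 95): value 95
after step 5 (e5 write(44)): value 44
after step 6 (e6 write(65)): value 65
adding event 12 (e3 responds at 12) leaves no legal real-time order
one such order, e1, e2, e3, e4, e5, e6, breaks at step 4 where e4 read() → 95 is illegal
one such order, e1, e2, e4, e3, e5, e6, breaks at step 3 where e4 read() → 95 is illegal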